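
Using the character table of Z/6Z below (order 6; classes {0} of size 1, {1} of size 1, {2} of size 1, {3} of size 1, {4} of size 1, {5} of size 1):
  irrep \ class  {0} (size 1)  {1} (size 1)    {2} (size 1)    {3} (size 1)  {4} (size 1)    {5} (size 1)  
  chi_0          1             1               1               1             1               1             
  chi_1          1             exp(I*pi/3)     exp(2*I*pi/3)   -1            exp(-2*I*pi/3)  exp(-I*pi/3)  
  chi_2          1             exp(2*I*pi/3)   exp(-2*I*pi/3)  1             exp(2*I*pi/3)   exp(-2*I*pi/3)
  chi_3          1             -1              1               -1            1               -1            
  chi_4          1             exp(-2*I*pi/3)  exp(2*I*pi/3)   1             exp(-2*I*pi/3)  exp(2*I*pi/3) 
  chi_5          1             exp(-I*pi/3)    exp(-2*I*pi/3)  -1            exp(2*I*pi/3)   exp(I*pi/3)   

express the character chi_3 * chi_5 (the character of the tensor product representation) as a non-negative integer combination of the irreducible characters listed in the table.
chi_3 tensor chi_5 = chi_2 (all other irreducibles have multiplicity 0).

Justification: The character of a tensor product is the pointwise product (chi_3 * chi_5)(C) = chi_3(C) * chi_5(C):
  {0}: (1)*(1), {1}: (-1)*(exp(-I*pi/3)), {2}: (1)*(exp(-2*I*pi/3)), {3}: (-1)*(-1), {4}: (1)*(exp(2*I*pi/3)), {5}: (-1)*(exp(I*pi/3))
so (chi_3 * chi_5) takes values
  {0} -> 1, {1} -> -exp(-I*pi/3), {2} -> exp(-2*I*pi/3), {3} -> 1, {4} -> exp(2*I*pi/3), {5} -> -exp(I*pi/3).
Now take the inner product of this character with each irreducible chi from the table, <chi_3*chi_5, chi> = (1/6) sum_C |C| (chi_3*chi_5)(C) conj(chi(C)):
  <chi_3*chi_5, chi_0> = (1/6)[1*(1)*conj(1) + 1*(-exp(-I*pi/3))*conj(1) + 1*(exp(-2*I*pi/3))*conj(1) + 1*(1)*conj(1) + 1*(exp(2*I*pi/3))*conj(1) + 1*(-exp(I*pi/3))*conj(1)]
      = (1/6)[(1) + (-exp(-I*pi/3)) + (exp(-2*I*pi/3)) + (1) + (exp(2*I*pi/3)) + (-exp(I*pi/3))] = 0/6 = 0
  <chi_3*chi_5, chi_1> = (1/6)[1*(1)*conj(1) + 1*(-exp(-I*pi/3))*conj(exp(I*pi/3)) + 1*(exp(-2*I*pi/3))*conj(exp(2*I*pi/3)) + 1*(1)*conj(-1) + 1*(exp(2*I*pi/3))*conj(exp(-2*I*pi/3)) + 1*(-exp(I*pi/3))*conj(exp(-I*pi/3))]
      = (1/6)[(1) + (-exp(-2*I*pi/3)) + (exp(2*I*pi/3)) + (-1) + (exp(-2*I*pi/3)) + (-exp(2*I*pi/3))] = 0/6 = 0
  <chi_3*chi_5, chi_2> = (1/6)[1*(1)*conj(1) + 1*(-exp(-I*pi/3))*conj(exp(2*I*pi/3)) + 1*(exp(-2*I*pi/3))*conj(exp(-2*I*pi/3)) + 1*(1)*conj(1) + 1*(exp(2*I*pi/3))*conj(exp(2*I*pi/3)) + 1*(-exp(I*pi/3))*conj(exp(-2*I*pi/3))]
      = (1/6)[(1) + (1) + (1) + (1) + (1) + (1)] = 6/6 = 1
  <chi_3*chi_5, chi_3> = (1/6)[1*(1)*conj(1) + 1*(-exp(-I*pi/3))*conj(-1) + 1*(exp(-2*I*pi/3))*conj(1) + 1*(1)*conj(-1) + 1*(exp(2*I*pi/3))*conj(1) + 1*(-exp(I*pi/3))*conj(-1)]
      = (1/6)[(1) + (exp(-I*pi/3)) + (exp(-2*I*pi/3)) + (-1) + (exp(2*I*pi/3)) + (exp(I*pi/3))] = 0/6 = 0
  <chi_3*chi_5, chi_4> = (1/6)[1*(1)*conj(1) + 1*(-exp(-I*pi/3))*conj(exp(-2*I*pi/3)) + 1*(exp(-2*I*pi/3))*conj(exp(2*I*pi/3)) + 1*(1)*conj(1) + 1*(exp(2*I*pi/3))*conj(exp(-2*I*pi/3)) + 1*(-exp(I*pi/3))*conj(exp(2*I*pi/3))]
      = (1/6)[(1) + (-exp(I*pi/3)) + (exp(2*I*pi/3)) + (1) + (exp(-2*I*pi/3)) + (-exp(-I*pi/3))] = 0/6 = 0
  <chi_3*chi_5, chi_5> = (1/6)[1*(1)*conj(1) + 1*(-exp(-I*pi/3))*conj(exp(-I*pi/3)) + 1*(exp(-2*I*pi/3))*conj(exp(-2*I*pi/3)) + 1*(1)*conj(-1) + 1*(exp(2*I*pi/3))*conj(exp(2*I*pi/3)) + 1*(-exp(I*pi/3))*conj(exp(I*pi/3))]
      = (1/6)[(1) + (-1) + (1) + (-1) + (1) + (-1)] = 0/6 = 0
(Exp terms are combined using exp(i*s)*conj(exp(i*t)) = exp(i*(s-t)), and sums of them are collapsed using the identity that for every m > 1 the m distinct m-th roots of unity sum to 0, e.g. 1 + exp(2*I*pi/3) + exp(-2*I*pi/3) = 0.)
Hence the multiplicities are chi_2: 1. Dimension check: dim(chi_3)*dim(chi_5) = 1*1 = 1 and sum (mult * dim) = 1*1 = 1.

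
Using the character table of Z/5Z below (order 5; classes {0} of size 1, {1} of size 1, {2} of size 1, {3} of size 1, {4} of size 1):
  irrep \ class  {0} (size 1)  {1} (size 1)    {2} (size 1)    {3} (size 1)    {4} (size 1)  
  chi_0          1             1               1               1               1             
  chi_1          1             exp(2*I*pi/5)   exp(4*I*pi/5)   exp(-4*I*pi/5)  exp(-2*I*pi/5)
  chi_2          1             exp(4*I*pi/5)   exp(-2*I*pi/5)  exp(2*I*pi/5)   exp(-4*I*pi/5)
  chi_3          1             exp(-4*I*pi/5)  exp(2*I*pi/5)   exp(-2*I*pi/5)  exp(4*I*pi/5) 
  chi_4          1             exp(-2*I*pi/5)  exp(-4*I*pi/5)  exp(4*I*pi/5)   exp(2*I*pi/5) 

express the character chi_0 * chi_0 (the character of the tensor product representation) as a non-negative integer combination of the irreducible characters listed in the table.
chi_0 tensor chi_0 = chi_0 (all other irreducibles have multiplicity 0).

Working: The character of a tensor product is the pointwise product (chi_0 * chi_0)(C) = chi_0(C) * chi_0(C):
  {0}: (1)*(1), {1}: (1)*(1), {2}: (1)*(1), {3}: (1)*(1), {4}: (1)*(1)
so (chi_0 * chi_0) takes values
  {0} -> 1, {1} -> 1, {2} -> 1, {3} -> 1, {4} -> 1.
Now take the inner product of this character with each irreducible chi from the table, <chi_0*chi_0, chi> = (1/5) sum_C |C| (chi_0*chi_0)(C) conj(chi(C)):
  <chi_0*chi_0, chi_0> = (1/5)[1*(1)*conj(1) + 1*(1)*conj(1) + 1*(1)*conj(1) + 1*(1)*conj(1) + 1*(1)*conj(1)]
      = (1/5)[(1) + (1) + (1) + (1) + (1)] = 5/5 = 1
  <chi_0*chi_0, chi_1> = (1/5)[1*(1)*conj(1) + 1*(1)*conj(exp(2*I*pi/5)) + 1*(1)*conj(exp(4*I*pi/5)) + 1*(1)*conj(exp(-4*I*pi/5)) + 1*(1)*conj(exp(-2*I*pi/5))]
      = (1/5)[(1) + (exp(-2*I*pi/5)) + (exp(-4*I*pi/5)) + (exp(4*I*pi/5)) + (exp(2*I*pi/5))] = 0/5 = 0
  <chi_0*chi_0, chi_2> = (1/5)[1*(1)*conj(1) + 1*(1)*conj(exp(4*I*pi/5)) + 1*(1)*conj(exp(-2*I*pi/5)) + 1*(1)*conj(exp(2*I*pi/5)) + 1*(1)*conj(exp(-4*I*pi/5))]
      = (1/5)[(1) + (exp(-4*I*pi/5)) + (exp(2*I*pi/5)) + (exp(-2*I*pi/5)) + (exp(4*I*pi/5))] = 0/5 = 0
  <chi_0*chi_0, chi_3> = (1/5)[1*(1)*conj(1) + 1*(1)*conj(exp(-4*I*pi/5)) + 1*(1)*conj(exp(2*I*pi/5)) + 1*(1)*conj(exp(-2*I*pi/5)) + 1*(1)*conj(exp(4*I*pi/5))]
      = (1/5)[(1) + (exp(4*I*pi/5)) + (exp(-2*I*pi/5)) + (exp(2*I*pi/5)) + (exp(-4*I*pi/5))] = 0/5 = 0
  <chi_0*chi_0, chi_4> = (1/5)[1*(1)*conj(1) + 1*(1)*conj(exp(-2*I*pi/5)) + 1*(1)*conj(exp(-4*I*pi/5)) + 1*(1)*conj(exp(4*I*pi/5)) + 1*(1)*conj(exp(2*I*pi/5))]
      = (1/5)[(1) + (exp(2*I*pi/5)) + (exp(4*I*pi/5)) + (exp(-4*I*pi/5)) + (exp(-2*I*pi/5))] = 0/5 = 0
(Exp terms are combined using exp(i*s)*conj(exp(i*t)) = exp(i*(s-t)), and sums of them are collapsed using the identity that for every m > 1 the m distinct m-th roots of unity sum to 0, e.g. 1 + exp(2*I*pi/3) + exp(-2*I*pi/3) = 0.)
Hence the multiplicities are chi_0: 1. Dimension check: dim(chi_0)*dim(chi_0) = 1*1 = 1 and sum (mult * dim) = 1*1 = 1.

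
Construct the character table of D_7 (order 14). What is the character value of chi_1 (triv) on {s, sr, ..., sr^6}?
Conjugacy classes: {e} of size 1, {r^1, r^6} of size 2, {r^2, r^5} of size 2, {r^3, r^4} of size 2, {s, sr, ..., sr^6} of size 7.
Character table:
  irrep \ class              {e} (size 1)  {r^1, r^6} (size 2)  {r^2, r^5} (size 2)  {r^3, r^4} (size 2)  {s, sr, ..., sr^6} (size 7)
  chi_1 (triv)               1             1                    1                    1                    1                          
  chi_2 (sign: r->1, s->-1)  1             1                    1                    1                    -1                         
  chi_3 (2d, j=1)            2             2*cos(2*pi/7)        -2*cos(3*pi/7)       -2*cos(pi/7)         0                          
  chi_4 (2d, j=2)            2             -2*cos(3*pi/7)       -2*cos(pi/7)         2*cos(2*pi/7)        0                          
  chi_5 (2d, j=3)            2             -2*cos(pi/7)         2*cos(2*pi/7)        -2*cos(3*pi/7)       0                          

Spot check: chi_1 (triv) on {s, sr, ..., sr^6} = 1.

Derivation: D_7 has order 2*7 = 14 with 5 conjugacy classes, hence 5 irreducibles. Sum of squared dims 1 + 1 + 4 + 4 + 4 = 14 = |G|. Linear characters come from the abelianisation; the 2-dimensional irreps have character r^k -> 2*cos(2*pi*j*k/7), reflections -> 0.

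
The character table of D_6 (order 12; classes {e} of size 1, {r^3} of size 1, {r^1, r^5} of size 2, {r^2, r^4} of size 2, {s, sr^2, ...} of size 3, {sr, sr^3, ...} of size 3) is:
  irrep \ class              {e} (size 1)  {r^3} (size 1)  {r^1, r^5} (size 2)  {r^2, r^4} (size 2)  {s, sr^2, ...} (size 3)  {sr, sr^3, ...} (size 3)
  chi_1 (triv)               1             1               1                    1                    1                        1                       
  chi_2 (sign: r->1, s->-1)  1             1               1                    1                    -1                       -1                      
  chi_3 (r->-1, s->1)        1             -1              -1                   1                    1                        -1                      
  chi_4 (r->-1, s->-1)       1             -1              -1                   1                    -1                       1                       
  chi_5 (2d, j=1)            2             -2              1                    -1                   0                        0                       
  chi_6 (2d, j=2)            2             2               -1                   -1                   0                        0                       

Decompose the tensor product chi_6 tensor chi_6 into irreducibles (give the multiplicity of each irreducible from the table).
chi_6 tensor chi_6 = chi_1 + chi_2 + chi_6 (all other irreducibles have multiplicity 0).

Solution. The character of a tensor product is the pointwise product (chi_6 * chi_6)(C) = chi_6(C) * chi_6(C):
  {e}: (2)*(2), {r^3}: (2)*(2), {r^1, r^5}: (-1)*(-1), {r^2, r^4}: (-1)*(-1), {s, sr^2, ...}: (0)*(0), {sr, sr^3, ...}: (0)*(0)
so (chi_6 * chi_6) takes values
  {e} -> 4, {r^3} -> 4, {r^1, r^5} -> 1, {r^2, r^4} -> 1, {s, sr^2, ...} -> 0, {sr, sr^3, ...} -> 0.
Now take the inner product of this character with each irreducible chi from the table, <chi_6*chi_6, chi> = (1/12) sum_C |C| (chi_6*chi_6)(C) conj(chi(C)):
  <chi_6*chi_6, chi_1> = (1/12)[1*(4)*conj(1) + 1*(4)*conj(1) + 2*(1)*conj(1) + 2*(1)*conj(1) + 3*(0)*conj(1) + 3*(0)*conj(1)]
      = (1/12)[(4) + (4) + (2) + (2) + (0) + (0)] = 12/12 = 1
  <chi_6*chi_6, chi_2> = (1/12)[1*(4)*conj(1) + 1*(4)*conj(1) + 2*(1)*conj(1) + 2*(1)*conj(1) + 3*(0)*conj(-1) + 3*(0)*conj(-1)]
      = (1/12)[(4) + (4) + (2) + (2) + (0) + (0)] = 12/12 = 1
  <chi_6*chi_6, chi_3> = (1/12)[1*(4)*conj(1) + 1*(4)*conj(-1) + 2*(1)*conj(-1) + 2*(1)*conj(1) + 3*(0)*conj(1) + 3*(0)*conj(-1)]
      = (1/12)[(4) + (-4) + (-2) + (2) + (0) + (0)] = 0/12 = 0
  <chi_6*chi_6, chi_4> = (1/12)[1*(4)*conj(1) + 1*(4)*conj(-1) + 2*(1)*conj(-1) + 2*(1)*conj(1) + 3*(0)*conj(-1) + 3*(0)*conj(1)]
      = (1/12)[(4) + (-4) + (-2) + (2) + (0) + (0)] = 0/12 = 0
  <chi_6*chi_6, chi_5> = (1/12)[1*(4)*conj(2) + 1*(4)*conj(-2) + 2*(1)*conj(1) + 2*(1)*conj(-1) + 3*(0)*conj(0) + 3*(0)*conj(0)]
      = (1/12)[(8) + (-8) + (2) + (-2) + (0) + (0)] = 0/12 = 0
  <chi_6*chi_6, chi_6> = (1/12)[1*(4)*conj(2) + 1*(4)*conj(2) + 2*(1)*conj(-1) + 2*(1)*conj(-1) + 3*(0)*conj(0) + 3*(0)*conj(0)]
      = (1/12)[(8) + (8) + (-2) + (-2) + (0) + (0)] = 12/12 = 1
Hence the multiplicities are chi_1: 1, chi_2: 1, chi_6: 1. Dimension check: dim(chi_6)*dim(chi_6) = 2*2 = 4 and sum (mult * dim) = 1*1 + 1*1 + 1*2 = 4.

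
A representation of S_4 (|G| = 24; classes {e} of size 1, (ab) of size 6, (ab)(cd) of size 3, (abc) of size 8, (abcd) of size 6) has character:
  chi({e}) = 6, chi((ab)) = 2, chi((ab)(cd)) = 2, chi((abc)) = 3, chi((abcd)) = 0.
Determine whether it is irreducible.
Not irreducible (reducible): <chi, chi> = 6 > 1.

Details: <chi, chi> = (1/|G|) sum_C |C| * |chi(C)|^2 = (1/24)[1*|6|^2 + 6*|2|^2 + 3*|2|^2 + 8*|3|^2 + 6*|0|^2]
  = (1/24)[(36) + (24) + (12) + (72) + (0)] = 144/24 = 6.
A character is irreducible iff <chi, chi> = 1, so this representation is reducible.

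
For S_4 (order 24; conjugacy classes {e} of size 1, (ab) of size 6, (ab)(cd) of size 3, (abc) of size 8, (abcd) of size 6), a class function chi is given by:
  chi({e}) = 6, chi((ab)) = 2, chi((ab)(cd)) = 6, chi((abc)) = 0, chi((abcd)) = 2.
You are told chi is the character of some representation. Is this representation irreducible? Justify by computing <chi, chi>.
Not irreducible (reducible): <chi, chi> = 8 > 1.

Reasoning: <chi, chi> = (1/|G|) sum_C |C| * |chi(C)|^2 = (1/24)[1*|6|^2 + 6*|2|^2 + 3*|6|^2 + 8*|0|^2 + 6*|2|^2]
  = (1/24)[(36) + (24) + (108) + (0) + (24)] = 192/24 = 8.
A character is irreducible iff <chi, chi> = 1, so this representation is reducible.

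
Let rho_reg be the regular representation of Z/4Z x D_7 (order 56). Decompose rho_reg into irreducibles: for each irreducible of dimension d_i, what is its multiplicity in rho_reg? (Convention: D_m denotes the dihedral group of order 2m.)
Each irreducible V_i of dimension d_i appears with multiplicity d_i, i.e. rho_reg = (direct sum over all irreducibles V_i) d_i V_i. The irreducible dimensions for Z/4Z x D_7 are 1, 1, 1, 1, 1, 1, 1, 1, 2, 2, 2, 2, 2, 2, 2, 2, 2, 2, 2, 2: 8 irreducibles of dimension 1, each with multiplicity 1; 12 irreducibles of dimension 2, each with multiplicity 2. Total dimension 8*1*1 + 12*2*2 = 56 = |G|.

Details: General theorem: in the regular representation of a finite group G, each irreducible appears with multiplicity equal to its dimension. Check: dim(rho_reg) = sum d_i^2 = 1 + 1 + 1 + 1 + 1 + 1 + 1 + 1 + 4 + 4 + 4 + 4 + 4 + 4 + 4 + 4 + 4 + 4 + 4 + 4 = 56 = |G|.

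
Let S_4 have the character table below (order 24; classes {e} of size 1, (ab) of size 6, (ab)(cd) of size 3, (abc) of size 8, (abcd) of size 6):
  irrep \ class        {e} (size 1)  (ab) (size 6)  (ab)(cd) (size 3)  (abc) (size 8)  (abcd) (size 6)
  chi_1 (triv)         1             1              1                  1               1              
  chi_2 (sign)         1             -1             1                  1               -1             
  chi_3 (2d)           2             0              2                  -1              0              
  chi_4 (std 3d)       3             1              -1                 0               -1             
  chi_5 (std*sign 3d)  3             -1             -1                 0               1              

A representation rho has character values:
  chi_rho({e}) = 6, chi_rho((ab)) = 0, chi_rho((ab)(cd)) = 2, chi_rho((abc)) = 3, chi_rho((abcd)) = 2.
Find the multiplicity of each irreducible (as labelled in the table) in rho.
Multiplicities: chi_1: 2, chi_2: 1, chi_3: 0, chi_4: 0, chi_5: 1.

Proof sketch: Use <chi_rho, chi> = (1/|G|) sum_C |C| * chi_rho(C) * conj(chi(C)) with |G| = 24 for each irreducible chi in the table:
  <chi_rho, chi_1> = (1/24)[1*(6)*conj(1) + 6*(0)*conj(1) + 3*(2)*conj(1) + 8*(3)*conj(1) + 6*(2)*conj(1)]
      = (1/24)[(6) + (0) + (6) + (24) + (12)] = 48/24 = 2
  <chi_rho, chi_2> = (1/24)[1*(6)*conj(1) + 6*(0)*conj(-1) + 3*(2)*conj(1) + 8*(3)*conj(1) + 6*(2)*conj(-1)]
      = (1/24)[(6) + (0) + (6) + (24) + (-12)] = 24/24 = 1
  <chi_rho, chi_3> = (1/24)[1*(6)*conj(2) + 6*(0)*conj(0) + 3*(2)*conj(2) + 8*(3)*conj(-1) + 6*(2)*conj(0)]
      = (1/24)[(12) + (0) + (12) + (-24) + (0)] = 0/24 = 0
  <chi_rho, chi_4> = (1/24)[1*(6)*conj(3) + 6*(0)*conj(1) + 3*(2)*conj(-1) + 8*(3)*conj(0) + 6*(2)*conj(-1)]
      = (1/24)[(18) + (0) + (-6) + (0) + (-12)] = 0/24 = 0
  <chi_rho, chi_5> = (1/24)[1*(6)*conj(3) + 6*(0)*conj(-1) + 3*(2)*conj(-1) + 8*(3)*conj(0) + 6*(2)*conj(1)]
      = (1/24)[(18) + (0) + (-6) + (0) + (12)] = 24/24 = 1
Dimension check: dim(rho) = sum (mult * dim) = 2*1 + 1*1 + 0*2 + 0*3 + 1*3 = 6 = chi_rho(e) = 6.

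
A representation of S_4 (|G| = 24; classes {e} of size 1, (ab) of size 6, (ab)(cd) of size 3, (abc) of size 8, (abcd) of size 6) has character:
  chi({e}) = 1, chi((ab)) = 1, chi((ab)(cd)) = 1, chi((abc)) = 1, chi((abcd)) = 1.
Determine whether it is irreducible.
Irreducible: <chi, chi> = 1.

Proof sketch: <chi, chi> = (1/|G|) sum_C |C| * |chi(C)|^2 = (1/24)[1*|1|^2 + 6*|1|^2 + 3*|1|^2 + 8*|1|^2 + 6*|1|^2]
  = (1/24)[(1) + (6) + (3) + (8) + (6)] = 24/24 = 1.
A character is irreducible iff <chi, chi> = 1, so this representation is irreducible.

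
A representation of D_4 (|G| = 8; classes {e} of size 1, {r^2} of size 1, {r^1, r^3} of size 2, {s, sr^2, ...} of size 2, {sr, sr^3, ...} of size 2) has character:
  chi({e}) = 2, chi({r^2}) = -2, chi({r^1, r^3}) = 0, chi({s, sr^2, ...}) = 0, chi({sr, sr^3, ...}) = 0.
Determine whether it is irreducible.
Irreducible: <chi, chi> = 1.

Solution. <chi, chi> = (1/|G|) sum_C |C| * |chi(C)|^2 = (1/8)[1*|2|^2 + 1*|-2|^2 + 2*|0|^2 + 2*|0|^2 + 2*|0|^2]
  = (1/8)[(4) + (4) + (0) + (0) + (0)] = 8/8 = 1.
A character is irreducible iff <chi, chi> = 1, so this representation is irreducible.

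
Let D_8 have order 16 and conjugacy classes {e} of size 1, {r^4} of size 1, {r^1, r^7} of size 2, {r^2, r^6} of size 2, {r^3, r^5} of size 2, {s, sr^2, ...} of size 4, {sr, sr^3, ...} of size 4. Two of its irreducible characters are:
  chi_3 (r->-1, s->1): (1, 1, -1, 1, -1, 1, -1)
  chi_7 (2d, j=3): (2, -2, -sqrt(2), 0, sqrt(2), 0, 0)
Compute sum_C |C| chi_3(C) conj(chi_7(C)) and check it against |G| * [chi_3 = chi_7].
Sum = 0; so <chi_3, chi_7> = 0 (distinct irreducibles are orthogonal).

Reasoning: Compute term by term over conjugacy classes (|C| * chi_3(C) * conj(chi_7(C))):
  1*(1)*conj(2) + 1*(1)*conj(-2) + 2*(-1)*conj(-sqrt(2)) + 2*(1)*conj(0) + 2*(-1)*conj(sqrt(2)) + 4*(1)*conj(0) + 4*(-1)*conj(0)
  = (2) + (-2) + (2*sqrt(2)) + (0) + (-2*sqrt(2)) + (0) + (0)
  = 0.
Dividing by |G| = 16 gives 0/16 = 0, matching the row-orthogonality relation <chi_3, chi_7> = [chi_3 = chi_7].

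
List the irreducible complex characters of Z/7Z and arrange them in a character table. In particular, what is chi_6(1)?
Character table of Z/7Z (irreps indexed chi_0,...,chi_6 with chi_k(m) = zeta_7^(k*m), zeta_7 = exp(2*pi*i/7)):
  irrep \ class  {0} (size 1)  {1} (size 1)    {2} (size 1)    {3} (size 1)    {4} (size 1)    {5} (size 1)    {6} (size 1)  
  chi_0          1             1               1               1               1               1               1             
  chi_1          1             exp(2*I*pi/7)   exp(4*I*pi/7)   exp(6*I*pi/7)   exp(-6*I*pi/7)  exp(-4*I*pi/7)  exp(-2*I*pi/7)
  chi_2          1             exp(4*I*pi/7)   exp(-6*I*pi/7)  exp(-2*I*pi/7)  exp(2*I*pi/7)   exp(6*I*pi/7)   exp(-4*I*pi/7)
  chi_3          1             exp(6*I*pi/7)   exp(-2*I*pi/7)  exp(4*I*pi/7)   exp(-4*I*pi/7)  exp(2*I*pi/7)   exp(-6*I*pi/7)
  chi_4          1             exp(-6*I*pi/7)  exp(2*I*pi/7)   exp(-4*I*pi/7)  exp(4*I*pi/7)   exp(-2*I*pi/7)  exp(6*I*pi/7) 
  chi_5          1             exp(-4*I*pi/7)  exp(6*I*pi/7)   exp(2*I*pi/7)   exp(-2*I*pi/7)  exp(-6*I*pi/7)  exp(4*I*pi/7) 
  chi_6          1             exp(-2*I*pi/7)  exp(-4*I*pi/7)  exp(-6*I*pi/7)  exp(6*I*pi/7)   exp(4*I*pi/7)   exp(2*I*pi/7) 

Spot check: chi_6(1) = zeta_7^(6*1) = zeta_7^6 = exp(-2*I*pi/7).

Details: Z/7Z is abelian, so all 7 irreducible complex representations are 1-dimensional. They are given by chi_k(m) = zeta_7^(k*m) for k = 0,...,6. Row orthogonality: sum_m chi_k(m) conj(chi_l(m)) = 7 * [k = l].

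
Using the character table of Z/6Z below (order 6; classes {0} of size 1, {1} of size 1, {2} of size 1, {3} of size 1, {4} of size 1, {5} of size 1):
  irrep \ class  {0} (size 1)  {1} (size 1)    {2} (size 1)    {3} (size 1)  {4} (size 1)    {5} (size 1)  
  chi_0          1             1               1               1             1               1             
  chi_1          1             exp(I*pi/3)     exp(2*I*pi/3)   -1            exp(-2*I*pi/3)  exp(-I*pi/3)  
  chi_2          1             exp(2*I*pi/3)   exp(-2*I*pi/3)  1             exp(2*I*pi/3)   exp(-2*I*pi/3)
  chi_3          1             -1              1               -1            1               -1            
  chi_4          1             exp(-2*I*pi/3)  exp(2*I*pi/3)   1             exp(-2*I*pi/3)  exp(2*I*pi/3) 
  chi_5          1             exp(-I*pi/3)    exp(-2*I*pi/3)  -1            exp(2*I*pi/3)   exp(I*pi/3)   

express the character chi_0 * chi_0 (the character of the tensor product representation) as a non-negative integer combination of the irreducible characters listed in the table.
chi_0 tensor chi_0 = chi_0 (all other irreducibles have multiplicity 0).

Why: The character of a tensor product is the pointwise product (chi_0 * chi_0)(C) = chi_0(C) * chi_0(C):
  {0}: (1)*(1), {1}: (1)*(1), {2}: (1)*(1), {3}: (1)*(1), {4}: (1)*(1), {5}: (1)*(1)
so (chi_0 * chi_0) takes values
  {0} -> 1, {1} -> 1, {2} -> 1, {3} -> 1, {4} -> 1, {5} -> 1.
Now take the inner product of this character with each irreducible chi from the table, <chi_0*chi_0, chi> = (1/6) sum_C |C| (chi_0*chi_0)(C) conj(chi(C)):
  <chi_0*chi_0, chi_0> = (1/6)[1*(1)*conj(1) + 1*(1)*conj(1) + 1*(1)*conj(1) + 1*(1)*conj(1) + 1*(1)*conj(1) + 1*(1)*conj(1)]
      = (1/6)[(1) + (1) + (1) + (1) + (1) + (1)] = 6/6 = 1
  <chi_0*chi_0, chi_1> = (1/6)[1*(1)*conj(1) + 1*(1)*conj(exp(I*pi/3)) + 1*(1)*conj(exp(2*I*pi/3)) + 1*(1)*conj(-1) + 1*(1)*conj(exp(-2*I*pi/3)) + 1*(1)*conj(exp(-I*pi/3))]
      = (1/6)[(1) + (exp(-I*pi/3)) + (exp(-2*I*pi/3)) + (-1) + (exp(2*I*pi/3)) + (exp(I*pi/3))] = 0/6 = 0
  <chi_0*chi_0, chi_2> = (1/6)[1*(1)*conj(1) + 1*(1)*conj(exp(2*I*pi/3)) + 1*(1)*conj(exp(-2*I*pi/3)) + 1*(1)*conj(1) + 1*(1)*conj(exp(2*I*pi/3)) + 1*(1)*conj(exp(-2*I*pi/3))]
      = (1/6)[(1) + (exp(-2*I*pi/3)) + (exp(2*I*pi/3)) + (1) + (exp(-2*I*pi/3)) + (exp(2*I*pi/3))] = 0/6 = 0
  <chi_0*chi_0, chi_3> = (1/6)[1*(1)*conj(1) + 1*(1)*conj(-1) + 1*(1)*conj(1) + 1*(1)*conj(-1) + 1*(1)*conj(1) + 1*(1)*conj(-1)]
      = (1/6)[(1) + (-1) + (1) + (-1) + (1) + (-1)] = 0/6 = 0
  <chi_0*chi_0, chi_4> = (1/6)[1*(1)*conj(1) + 1*(1)*conj(exp(-2*I*pi/3)) + 1*(1)*conj(exp(2*I*pi/3)) + 1*(1)*conj(1) + 1*(1)*conj(exp(-2*I*pi/3)) + 1*(1)*conj(exp(2*I*pi/3))]
      = (1/6)[(1) + (exp(2*I*pi/3)) + (exp(-2*I*pi/3)) + (1) + (exp(2*I*pi/3)) + (exp(-2*I*pi/3))] = 0/6 = 0
  <chi_0*chi_0, chi_5> = (1/6)[1*(1)*conj(1) + 1*(1)*conj(exp(-I*pi/3)) + 1*(1)*conj(exp(-2*I*pi/3)) + 1*(1)*conj(-1) + 1*(1)*conj(exp(2*I*pi/3)) + 1*(1)*conj(exp(I*pi/3))]
      = (1/6)[(1) + (exp(I*pi/3)) + (exp(2*I*pi/3)) + (-1) + (exp(-2*I*pi/3)) + (exp(-I*pi/3))] = 0/6 = 0
(Exp terms are combined using exp(i*s)*conj(exp(i*t)) = exp(i*(s-t)), and sums of them are collapsed using the identity that for every m > 1 the m distinct m-th roots of unity sum to 0, e.g. 1 + exp(2*I*pi/3) + exp(-2*I*pi/3) = 0.)
Hence the multiplicities are chi_0: 1. Dimension check: dim(chi_0)*dim(chi_0) = 1*1 = 1 and sum (mult * dim) = 1*1 = 1.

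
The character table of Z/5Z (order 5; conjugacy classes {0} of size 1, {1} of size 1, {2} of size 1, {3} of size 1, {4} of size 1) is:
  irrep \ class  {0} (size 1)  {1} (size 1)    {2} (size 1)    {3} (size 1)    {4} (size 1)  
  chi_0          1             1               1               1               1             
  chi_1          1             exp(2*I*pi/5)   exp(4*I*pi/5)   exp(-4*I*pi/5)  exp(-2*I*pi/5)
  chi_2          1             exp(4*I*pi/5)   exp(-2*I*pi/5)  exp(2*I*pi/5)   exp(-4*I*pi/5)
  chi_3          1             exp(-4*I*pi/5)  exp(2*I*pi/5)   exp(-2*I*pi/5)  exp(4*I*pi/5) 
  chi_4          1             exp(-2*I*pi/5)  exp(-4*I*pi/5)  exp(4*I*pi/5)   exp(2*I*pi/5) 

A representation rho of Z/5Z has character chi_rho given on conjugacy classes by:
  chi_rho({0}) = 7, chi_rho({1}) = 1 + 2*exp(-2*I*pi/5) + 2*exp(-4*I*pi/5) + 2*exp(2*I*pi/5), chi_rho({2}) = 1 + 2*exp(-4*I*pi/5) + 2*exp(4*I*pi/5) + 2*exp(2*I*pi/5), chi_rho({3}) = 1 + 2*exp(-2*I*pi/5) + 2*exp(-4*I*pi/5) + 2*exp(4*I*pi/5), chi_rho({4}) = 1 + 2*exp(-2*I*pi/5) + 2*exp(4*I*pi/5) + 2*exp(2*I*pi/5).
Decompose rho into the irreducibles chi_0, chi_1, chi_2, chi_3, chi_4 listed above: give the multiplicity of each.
Multiplicities: chi_0: 1, chi_1: 2, chi_2: 0, chi_3: 2, chi_4: 2.

Reasoning: Use <chi_rho, chi> = (1/|G|) sum_C |C| * chi_rho(C) * conj(chi(C)) with |G| = 5 for each irreducible chi in the table:
  <chi_rho, chi_0> = (1/5)[1*(7)*conj(1) + 1*(1 + 2*exp(-2*I*pi/5) + 2*exp(-4*I*pi/5) + 2*exp(2*I*pi/5))*conj(1) + 1*(1 + 2*exp(-4*I*pi/5) + 2*exp(4*I*pi/5) + 2*exp(2*I*pi/5))*conj(1) + 1*(1 + 2*exp(-2*I*pi/5) + 2*exp(-4*I*pi/5) + 2*exp(4*I*pi/5))*conj(1) + 1*(1 + 2*exp(-2*I*pi/5) + 2*exp(4*I*pi/5) + 2*exp(2*I*pi/5))*conj(1)]
      = (1/5)[(7) + (1 + 2*exp(-2*I*pi/5) + 2*exp(-4*I*pi/5) + 2*exp(2*I*pi/5)) + (1 + 2*exp(-4*I*pi/5) + 2*exp(4*I*pi/5) + 2*exp(2*I*pi/5)) + (1 + 2*exp(-2*I*pi/5) + 2*exp(-4*I*pi/5) + 2*exp(4*I*pi/5)) + (1 + 2*exp(-2*I*pi/5) + 2*exp(4*I*pi/5) + 2*exp(2*I*pi/5))] = 5/5 = 1
  <chi_rho, chi_1> = (1/5)[1*(7)*conj(1) + 1*(1 + 2*exp(-2*I*pi/5) + 2*exp(-4*I*pi/5) + 2*exp(2*I*pi/5))*conj(exp(2*I*pi/5)) + 1*(1 + 2*exp(-4*I*pi/5) + 2*exp(4*I*pi/5) + 2*exp(2*I*pi/5))*conj(exp(4*I*pi/5)) + 1*(1 + 2*exp(-2*I*pi/5) + 2*exp(-4*I*pi/5) + 2*exp(4*I*pi/5))*conj(exp(-4*I*pi/5)) + 1*(1 + 2*exp(-2*I*pi/5) + 2*exp(4*I*pi/5) + 2*exp(2*I*pi/5))*conj(exp(-2*I*pi/5))]
      = (1/5)[(7) + (2 + 2*exp(-4*I*pi/5) + exp(-2*I*pi/5) + 2*exp(4*I*pi/5)) + (2 + 2*exp(-2*I*pi/5) + exp(-4*I*pi/5) + 2*exp(2*I*pi/5)) + (2 + 2*exp(-2*I*pi/5) + exp(4*I*pi/5) + 2*exp(2*I*pi/5)) + (2 + 2*exp(-4*I*pi/5) + exp(2*I*pi/5) + 2*exp(4*I*pi/5))] = 10/5 = 2
  <chi_rho, chi_2> = (1/5)[1*(7)*conj(1) + 1*(1 + 2*exp(-2*I*pi/5) + 2*exp(-4*I*pi/5) + 2*exp(2*I*pi/5))*conj(exp(4*I*pi/5)) + 1*(1 + 2*exp(-4*I*pi/5) + 2*exp(4*I*pi/5) + 2*exp(2*I*pi/5))*conj(exp(-2*I*pi/5)) + 1*(1 + 2*exp(-2*I*pi/5) + 2*exp(-4*I*pi/5) + 2*exp(4*I*pi/5))*conj(exp(2*I*pi/5)) + 1*(1 + 2*exp(-2*I*pi/5) + 2*exp(4*I*pi/5) + 2*exp(2*I*pi/5))*conj(exp(-4*I*pi/5))]
      = (1/5)[(7) + (2*exp(-2*I*pi/5) + exp(-4*I*pi/5) + 2*exp(4*I*pi/5) + 2*exp(2*I*pi/5)) + (2*exp(-2*I*pi/5) + 2*exp(-4*I*pi/5) + exp(2*I*pi/5) + 2*exp(4*I*pi/5)) + (2*exp(-4*I*pi/5) + exp(-2*I*pi/5) + 2*exp(4*I*pi/5) + 2*exp(2*I*pi/5)) + (2*exp(-2*I*pi/5) + 2*exp(-4*I*pi/5) + exp(4*I*pi/5) + 2*exp(2*I*pi/5))] = 0/5 = 0
  <chi_rho, chi_3> = (1/5)[1*(7)*conj(1) + 1*(1 + 2*exp(-2*I*pi/5) + 2*exp(-4*I*pi/5) + 2*exp(2*I*pi/5))*conj(exp(-4*I*pi/5)) + 1*(1 + 2*exp(-4*I*pi/5) + 2*exp(4*I*pi/5) + 2*exp(2*I*pi/5))*conj(exp(2*I*pi/5)) + 1*(1 + 2*exp(-2*I*pi/5) + 2*exp(-4*I*pi/5) + 2*exp(4*I*pi/5))*conj(exp(-2*I*pi/5)) + 1*(1 + 2*exp(-2*I*pi/5) + 2*exp(4*I*pi/5) + 2*exp(2*I*pi/5))*conj(exp(4*I*pi/5))]
      = (1/5)[(7) + (2 + 2*exp(-4*I*pi/5) + exp(4*I*pi/5) + 2*exp(2*I*pi/5)) + (2 + exp(-2*I*pi/5) + 2*exp(4*I*pi/5) + 2*exp(2*I*pi/5)) + (2 + 2*exp(-2*I*pi/5) + 2*exp(-4*I*pi/5) + exp(2*I*pi/5)) + (2 + 2*exp(-2*I*pi/5) + exp(-4*I*pi/5) + 2*exp(4*I*pi/5))] = 10/5 = 2
  <chi_rho, chi_4> = (1/5)[1*(7)*conj(1) + 1*(1 + 2*exp(-2*I*pi/5) + 2*exp(-4*I*pi/5) + 2*exp(2*I*pi/5))*conj(exp(-2*I*pi/5)) + 1*(1 + 2*exp(-4*I*pi/5) + 2*exp(4*I*pi/5) + 2*exp(2*I*pi/5))*conj(exp(-4*I*pi/5)) + 1*(1 + 2*exp(-2*I*pi/5) + 2*exp(-4*I*pi/5) + 2*exp(4*I*pi/5))*conj(exp(4*I*pi/5)) + 1*(1 + 2*exp(-2*I*pi/5) + 2*exp(4*I*pi/5) + 2*exp(2*I*pi/5))*conj(exp(2*I*pi/5))]
      = (1/5)[(7) + (2 + 2*exp(-2*I*pi/5) + exp(2*I*pi/5) + 2*exp(4*I*pi/5)) + (2 + 2*exp(-2*I*pi/5) + 2*exp(-4*I*pi/5) + exp(4*I*pi/5)) + (2 + exp(-4*I*pi/5) + 2*exp(4*I*pi/5) + 2*exp(2*I*pi/5)) + (2 + 2*exp(-4*I*pi/5) + exp(-2*I*pi/5) + 2*exp(2*I*pi/5))] = 10/5 = 2
(Exp terms are combined using exp(i*s)*conj(exp(i*t)) = exp(i*(s-t)), and sums of them are collapsed using the identity that for every m > 1 the m distinct m-th roots of unity sum to 0, e.g. 1 + exp(2*I*pi/3) + exp(-2*I*pi/3) = 0.)
Dimension check: dim(rho) = sum (mult * dim) = 1*1 + 2*1 + 0*1 + 2*1 + 2*1 = 7 = chi_rho(e) = 7.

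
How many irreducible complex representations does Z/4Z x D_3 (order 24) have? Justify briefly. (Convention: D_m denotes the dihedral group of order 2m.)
12

Explanation: The number of irreducible complex representations of a finite group equals its number of conjugacy classes. For a direct product, #classes(G x H) = #classes(G) * #classes(H). Z/4Z has 4 classes (abelian), D_3 has 3 classes, so 4 * 3 = 12, so Z/4Z x D_3 (order 24) has exactly 12 irreducible complex representations.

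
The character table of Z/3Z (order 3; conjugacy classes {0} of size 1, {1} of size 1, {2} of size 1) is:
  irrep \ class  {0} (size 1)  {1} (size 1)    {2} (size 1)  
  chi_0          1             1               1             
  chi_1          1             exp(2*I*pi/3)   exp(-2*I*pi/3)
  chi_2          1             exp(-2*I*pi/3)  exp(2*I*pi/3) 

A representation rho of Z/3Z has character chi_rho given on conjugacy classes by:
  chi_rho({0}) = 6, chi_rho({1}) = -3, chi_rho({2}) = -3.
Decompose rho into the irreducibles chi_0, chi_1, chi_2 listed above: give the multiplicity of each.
Multiplicities: chi_0: 0, chi_1: 3, chi_2: 3.

Argument: Use <chi_rho, chi> = (1/|G|) sum_C |C| * chi_rho(C) * conj(chi(C)) with |G| = 3 for each irreducible chi in the table:
  <chi_rho, chi_0> = (1/3)[1*(6)*conj(1) + 1*(-3)*conj(1) + 1*(-3)*conj(1)]
      = (1/3)[(6) + (-3) + (-3)] = 0/3 = 0
  <chi_rho, chi_1> = (1/3)[1*(6)*conj(1) + 1*(-3)*conj(exp(2*I*pi/3)) + 1*(-3)*conj(exp(-2*I*pi/3))]
      = (1/3)[(6) + (3 + 3*exp(2*I*pi/3)) + (3 + 3*exp(-2*I*pi/3))] = 9/3 = 3
  <chi_rho, chi_2> = (1/3)[1*(6)*conj(1) + 1*(-3)*conj(exp(-2*I*pi/3)) + 1*(-3)*conj(exp(2*I*pi/3))]
      = (1/3)[(6) + (3 + 3*exp(-2*I*pi/3)) + (3 + 3*exp(2*I*pi/3))] = 9/3 = 3
(Exp terms are combined using exp(i*s)*conj(exp(i*t)) = exp(i*(s-t)), and sums of them are collapsed using the identity that for every m > 1 the m distinct m-th roots of unity sum to 0, e.g. 1 + exp(2*I*pi/3) + exp(-2*I*pi/3) = 0.)
Dimension check: dim(rho) = sum (mult * dim) = 0*1 + 3*1 + 3*1 = 6 = chi_rho(e) = 6.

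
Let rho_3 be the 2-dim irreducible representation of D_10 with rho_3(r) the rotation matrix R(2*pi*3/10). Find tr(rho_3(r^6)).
chi_{rho_3}(r^6) = 2*cos(2*pi*3*6/10) = -1/2 + sqrt(5)/2

Working: rho_3(r^6) is rotation by angle 2*pi*3*6/10, whose trace is 2*cos(2*pi*3*6/10) = -1/2 + sqrt(5)/2.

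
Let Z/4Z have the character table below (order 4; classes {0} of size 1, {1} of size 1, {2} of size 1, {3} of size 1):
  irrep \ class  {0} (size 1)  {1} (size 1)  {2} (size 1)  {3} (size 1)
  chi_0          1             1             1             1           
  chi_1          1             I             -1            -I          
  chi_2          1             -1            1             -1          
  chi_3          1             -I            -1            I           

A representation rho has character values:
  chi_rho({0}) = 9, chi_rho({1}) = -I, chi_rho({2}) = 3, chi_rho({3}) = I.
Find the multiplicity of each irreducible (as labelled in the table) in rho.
Multiplicities: chi_0: 3, chi_1: 1, chi_2: 3, chi_3: 2.

Explanation: Use <chi_rho, chi> = (1/|G|) sum_C |C| * chi_rho(C) * conj(chi(C)) with |G| = 4 for each irreducible chi in the table:
  <chi_rho, chi_0> = (1/4)[1*(9)*conj(1) + 1*(-I)*conj(1) + 1*(3)*conj(1) + 1*(I)*conj(1)]
      = (1/4)[(9) + (-I) + (3) + (I)] = 12/4 = 3
  <chi_rho, chi_1> = (1/4)[1*(9)*conj(1) + 1*(-I)*conj(I) + 1*(3)*conj(-1) + 1*(I)*conj(-I)]
      = (1/4)[(9) + (-1) + (-3) + (-1)] = 4/4 = 1
  <chi_rho, chi_2> = (1/4)[1*(9)*conj(1) + 1*(-I)*conj(-1) + 1*(3)*conj(1) + 1*(I)*conj(-1)]
      = (1/4)[(9) + (I) + (3) + (-I)] = 12/4 = 3
  <chi_rho, chi_3> = (1/4)[1*(9)*conj(1) + 1*(-I)*conj(-I) + 1*(3)*conj(-1) + 1*(I)*conj(I)]
      = (1/4)[(9) + (1) + (-3) + (1)] = 8/4 = 2
(Exp terms are combined using exp(i*s)*conj(exp(i*t)) = exp(i*(s-t)), and sums of them are collapsed using the identity that for every m > 1 the m distinct m-th roots of unity sum to 0, e.g. 1 + exp(2*I*pi/3) + exp(-2*I*pi/3) = 0.)
Dimension check: dim(rho) = sum (mult * dim) = 3*1 + 1*1 + 3*1 + 2*1 = 9 = chi_rho(e) = 9.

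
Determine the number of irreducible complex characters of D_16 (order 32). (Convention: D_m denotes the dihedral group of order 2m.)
11

Derivation: The number of irreducible complex representations of a finite group equals its number of conjugacy classes. D_16 has 11 conjugacy classes (n/2 + 3 for n even), so D_16 (order 32) has exactly 11 irreducible complex representations.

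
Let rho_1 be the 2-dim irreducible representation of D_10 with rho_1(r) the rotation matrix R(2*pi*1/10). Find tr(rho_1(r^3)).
chi_{rho_1}(r^3) = 2*cos(2*pi*1*3/10) = 1/2 - sqrt(5)/2

Solution. rho_1(r^3) is rotation by angle 2*pi*1*3/10, whose trace is 2*cos(2*pi*1*3/10) = 1/2 - sqrt(5)/2.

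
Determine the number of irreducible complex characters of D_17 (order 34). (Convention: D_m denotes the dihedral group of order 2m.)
10

Why: The number of irreducible complex representations of a finite group equals its number of conjugacy classes. D_17 has 10 conjugacy classes ((n+3)/2 for n odd), so D_17 (order 34) has exactly 10 irreducible complex representations.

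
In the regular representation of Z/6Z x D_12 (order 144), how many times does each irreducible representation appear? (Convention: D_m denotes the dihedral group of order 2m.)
Each irreducible V_i of dimension d_i appears with multiplicity d_i, i.e. rho_reg = (direct sum over all irreducibles V_i) d_i V_i. The irreducible dimensions for Z/6Z x D_12 are 1, 1, 1, 1, 1, 1, 1, 1, 1, 1, 1, 1, 1, 1, 1, 1, 1, 1, 1, 1, 1, 1, 1, 1, 2, 2, 2, 2, 2, 2, 2, 2, 2, 2, 2, 2, 2, 2, 2, 2, 2, 2, 2, 2, 2, 2, 2, 2, 2, 2, 2, 2, 2, 2: 24 irreducibles of dimension 1, each with multiplicity 1; 30 irreducibles of dimension 2, each with multiplicity 2. Total dimension 24*1*1 + 30*2*2 = 144 = |G|.

Details: General theorem: in the regular representation of a finite group G, each irreducible appears with multiplicity equal to its dimension. Check: dim(rho_reg) = sum d_i^2 = 1 + 1 + 1 + 1 + 1 + 1 + 1 + 1 + 1 + 1 + 1 + 1 + 1 + 1 + 1 + 1 + 1 + 1 + 1 + 1 + 1 + 1 + 1 + 1 + 4 + 4 + 4 + 4 + 4 + 4 + 4 + 4 + 4 + 4 + 4 + 4 + 4 + 4 + 4 + 4 + 4 + 4 + 4 + 4 + 4 + 4 + 4 + 4 + 4 + 4 + 4 + 4 + 4 + 4 = 144 = |G|.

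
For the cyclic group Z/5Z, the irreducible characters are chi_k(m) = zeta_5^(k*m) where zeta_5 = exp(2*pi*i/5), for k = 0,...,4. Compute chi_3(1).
chi_3(1) = zeta_5^3 = exp(-4*I*pi/5)

Reasoning: chi_3(1) = zeta_5^(3*1) = zeta_5^3. Since zeta_5^5 = 1, this equals zeta_5^3 = exp(2*pi*i*3/5) = exp(-4*I*pi/5).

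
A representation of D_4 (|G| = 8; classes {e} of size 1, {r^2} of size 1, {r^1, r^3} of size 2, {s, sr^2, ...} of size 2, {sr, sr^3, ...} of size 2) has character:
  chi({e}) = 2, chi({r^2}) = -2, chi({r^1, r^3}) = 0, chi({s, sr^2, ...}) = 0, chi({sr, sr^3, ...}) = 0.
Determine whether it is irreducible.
Irreducible: <chi, chi> = 1.

Why: <chi, chi> = (1/|G|) sum_C |C| * |chi(C)|^2 = (1/8)[1*|2|^2 + 1*|-2|^2 + 2*|0|^2 + 2*|0|^2 + 2*|0|^2]
  = (1/8)[(4) + (4) + (0) + (0) + (0)] = 8/8 = 1.
A character is irreducible iff <chi, chi> = 1, so this representation is irreducible.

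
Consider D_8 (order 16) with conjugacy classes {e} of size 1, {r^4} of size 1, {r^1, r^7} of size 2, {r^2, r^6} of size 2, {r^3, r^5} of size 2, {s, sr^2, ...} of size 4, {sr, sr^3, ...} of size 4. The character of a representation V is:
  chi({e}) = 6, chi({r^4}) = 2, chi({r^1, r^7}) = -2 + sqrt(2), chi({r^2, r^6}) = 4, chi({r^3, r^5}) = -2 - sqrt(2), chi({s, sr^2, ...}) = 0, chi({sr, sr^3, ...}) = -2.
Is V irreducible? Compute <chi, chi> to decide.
Not irreducible (reducible): <chi, chi> = 7 > 1.

Derivation: <chi, chi> = (1/|G|) sum_C |C| * |chi(C)|^2 = (1/16)[1*|6|^2 + 1*|2|^2 + 2*|-2 + sqrt(2)|^2 + 2*|4|^2 + 2*|-2 - sqrt(2)|^2 + 4*|0|^2 + 4*|-2|^2]
  = (1/16)[(36) + (4) + (12 - 8*sqrt(2)) + (32) + (8*sqrt(2) + 12) + (0) + (16)] = 112/16 = 7.
A character is irreducible iff <chi, chi> = 1, so this representation is reducible.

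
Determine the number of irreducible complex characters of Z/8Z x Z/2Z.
16

Solution. The number of irreducible complex representations of a finite group equals its number of conjugacy classes. Z/8Z x Z/2Z is abelian of order 16, so every element is its own conjugacy class: 16 classes, so Z/8Z x Z/2Z (order 16) has exactly 16 irreducible complex representations.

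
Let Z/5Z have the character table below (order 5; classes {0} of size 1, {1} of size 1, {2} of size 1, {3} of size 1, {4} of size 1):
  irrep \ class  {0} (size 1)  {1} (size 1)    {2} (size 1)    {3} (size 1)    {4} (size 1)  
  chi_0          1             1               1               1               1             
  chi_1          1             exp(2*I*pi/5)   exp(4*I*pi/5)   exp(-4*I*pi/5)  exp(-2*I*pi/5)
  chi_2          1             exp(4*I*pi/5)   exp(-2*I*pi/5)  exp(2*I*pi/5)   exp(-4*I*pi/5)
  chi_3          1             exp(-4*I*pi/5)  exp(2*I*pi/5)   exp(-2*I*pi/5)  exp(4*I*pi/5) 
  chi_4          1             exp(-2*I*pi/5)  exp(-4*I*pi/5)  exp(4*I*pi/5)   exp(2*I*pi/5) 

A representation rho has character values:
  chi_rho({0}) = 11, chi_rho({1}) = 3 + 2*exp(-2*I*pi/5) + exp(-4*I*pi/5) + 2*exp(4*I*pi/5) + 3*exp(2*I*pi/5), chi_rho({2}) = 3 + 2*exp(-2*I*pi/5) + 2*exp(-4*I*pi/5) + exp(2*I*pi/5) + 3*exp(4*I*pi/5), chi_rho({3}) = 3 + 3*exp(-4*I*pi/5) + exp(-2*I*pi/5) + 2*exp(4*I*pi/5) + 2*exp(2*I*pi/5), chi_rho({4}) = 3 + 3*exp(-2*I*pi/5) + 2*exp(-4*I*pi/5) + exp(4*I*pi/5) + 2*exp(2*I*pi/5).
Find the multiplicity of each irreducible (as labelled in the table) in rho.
Multiplicities: chi_0: 3, chi_1: 3, chi_2: 2, chi_3: 1, chi_4: 2.

Solution. Use <chi_rho, chi> = (1/|G|) sum_C |C| * chi_rho(C) * conj(chi(C)) with |G| = 5 for each irreducible chi in the table:
  <chi_rho, chi_0> = (1/5)[1*(11)*conj(1) + 1*(3 + 2*exp(-2*I*pi/5) + exp(-4*I*pi/5) + 2*exp(4*I*pi/5) + 3*exp(2*I*pi/5))*conj(1) + 1*(3 + 2*exp(-2*I*pi/5) + 2*exp(-4*I*pi/5) + exp(2*I*pi/5) + 3*exp(4*I*pi/5))*conj(1) + 1*(3 + 3*exp(-4*I*pi/5) + exp(-2*I*pi/5) + 2*exp(4*I*pi/5) + 2*exp(2*I*pi/5))*conj(1) + 1*(3 + 3*exp(-2*I*pi/5) + 2*exp(-4*I*pi/5) + exp(4*I*pi/5) + 2*exp(2*I*pi/5))*conj(1)]
      = (1/5)[(11) + (3 + 2*exp(-2*I*pi/5) + exp(-4*I*pi/5) + 2*exp(4*I*pi/5) + 3*exp(2*I*pi/5)) + (3 + 2*exp(-2*I*pi/5) + 2*exp(-4*I*pi/5) + exp(2*I*pi/5) + 3*exp(4*I*pi/5)) + (3 + 3*exp(-4*I*pi/5) + exp(-2*I*pi/5) + 2*exp(4*I*pi/5) + 2*exp(2*I*pi/5)) + (3 + 3*exp(-2*I*pi/5) + 2*exp(-4*I*pi/5) + exp(4*I*pi/5) + 2*exp(2*I*pi/5))] = 15/5 = 3
  <chi_rho, chi_1> = (1/5)[1*(11)*conj(1) + 1*(3 + 2*exp(-2*I*pi/5) + exp(-4*I*pi/5) + 2*exp(4*I*pi/5) + 3*exp(2*I*pi/5))*conj(exp(2*I*pi/5)) + 1*(3 + 2*exp(-2*I*pi/5) + 2*exp(-4*I*pi/5) + exp(2*I*pi/5) + 3*exp(4*I*pi/5))*conj(exp(4*I*pi/5)) + 1*(3 + 3*exp(-4*I*pi/5) + exp(-2*I*pi/5) + 2*exp(4*I*pi/5) + 2*exp(2*I*pi/5))*conj(exp(-4*I*pi/5)) + 1*(3 + 3*exp(-2*I*pi/5) + 2*exp(-4*I*pi/5) + exp(4*I*pi/5) + 2*exp(2*I*pi/5))*conj(exp(-2*I*pi/5))]
      = (1/5)[(11) + (3 + 3*exp(-2*I*pi/5) + 2*exp(-4*I*pi/5) + exp(4*I*pi/5) + 2*exp(2*I*pi/5)) + (3 + 3*exp(-4*I*pi/5) + exp(-2*I*pi/5) + 2*exp(4*I*pi/5) + 2*exp(2*I*pi/5)) + (3 + 2*exp(-2*I*pi/5) + 2*exp(-4*I*pi/5) + exp(2*I*pi/5) + 3*exp(4*I*pi/5)) + (3 + 2*exp(-2*I*pi/5) + exp(-4*I*pi/5) + 2*exp(4*I*pi/5) + 3*exp(2*I*pi/5))] = 15/5 = 3
  <chi_rho, chi_2> = (1/5)[1*(11)*conj(1) + 1*(3 + 2*exp(-2*I*pi/5) + exp(-4*I*pi/5) + 2*exp(4*I*pi/5) + 3*exp(2*I*pi/5))*conj(exp(4*I*pi/5)) + 1*(3 + 2*exp(-2*I*pi/5) + 2*exp(-4*I*pi/5) + exp(2*I*pi/5) + 3*exp(4*I*pi/5))*conj(exp(-2*I*pi/5)) + 1*(3 + 3*exp(-4*I*pi/5) + exp(-2*I*pi/5) + 2*exp(4*I*pi/5) + 2*exp(2*I*pi/5))*conj(exp(2*I*pi/5)) + 1*(3 + 3*exp(-2*I*pi/5) + 2*exp(-4*I*pi/5) + exp(4*I*pi/5) + 2*exp(2*I*pi/5))*conj(exp(-4*I*pi/5))]
      = (1/5)[(11) + (2 + 3*exp(-2*I*pi/5) + 3*exp(-4*I*pi/5) + exp(2*I*pi/5) + 2*exp(4*I*pi/5)) + (2 + 2*exp(-2*I*pi/5) + 3*exp(-4*I*pi/5) + exp(4*I*pi/5) + 3*exp(2*I*pi/5)) + (2 + 3*exp(-2*I*pi/5) + exp(-4*I*pi/5) + 3*exp(4*I*pi/5) + 2*exp(2*I*pi/5)) + (2 + 2*exp(-4*I*pi/5) + exp(-2*I*pi/5) + 3*exp(4*I*pi/5) + 3*exp(2*I*pi/5))] = 10/5 = 2
  <chi_rho, chi_3> = (1/5)[1*(11)*conj(1) + 1*(3 + 2*exp(-2*I*pi/5) + exp(-4*I*pi/5) + 2*exp(4*I*pi/5) + 3*exp(2*I*pi/5))*conj(exp(-4*I*pi/5)) + 1*(3 + 2*exp(-2*I*pi/5) + 2*exp(-4*I*pi/5) + exp(2*I*pi/5) + 3*exp(4*I*pi/5))*conj(exp(2*I*pi/5)) + 1*(3 + 3*exp(-4*I*pi/5) + exp(-2*I*pi/5) + 2*exp(4*I*pi/5) + 2*exp(2*I*pi/5))*conj(exp(-2*I*pi/5)) + 1*(3 + 3*exp(-2*I*pi/5) + 2*exp(-4*I*pi/5) + exp(4*I*pi/5) + 2*exp(2*I*pi/5))*conj(exp(4*I*pi/5))]
      = (1/5)[(11) + (1 + 2*exp(-2*I*pi/5) + 3*exp(-4*I*pi/5) + 3*exp(4*I*pi/5) + 2*exp(2*I*pi/5)) + (1 + 3*exp(-2*I*pi/5) + 2*exp(-4*I*pi/5) + 2*exp(4*I*pi/5) + 3*exp(2*I*pi/5)) + (1 + 3*exp(-2*I*pi/5) + 2*exp(-4*I*pi/5) + 2*exp(4*I*pi/5) + 3*exp(2*I*pi/5)) + (1 + 2*exp(-2*I*pi/5) + 3*exp(-4*I*pi/5) + 3*exp(4*I*pi/5) + 2*exp(2*I*pi/5))] = 5/5 = 1
  <chi_rho, chi_4> = (1/5)[1*(11)*conj(1) + 1*(3 + 2*exp(-2*I*pi/5) + exp(-4*I*pi/5) + 2*exp(4*I*pi/5) + 3*exp(2*I*pi/5))*conj(exp(-2*I*pi/5)) + 1*(3 + 2*exp(-2*I*pi/5) + 2*exp(-4*I*pi/5) + exp(2*I*pi/5) + 3*exp(4*I*pi/5))*conj(exp(-4*I*pi/5)) + 1*(3 + 3*exp(-4*I*pi/5) + exp(-2*I*pi/5) + 2*exp(4*I*pi/5) + 2*exp(2*I*pi/5))*conj(exp(4*I*pi/5)) + 1*(3 + 3*exp(-2*I*pi/5) + 2*exp(-4*I*pi/5) + exp(4*I*pi/5) + 2*exp(2*I*pi/5))*conj(exp(2*I*pi/5))]
      = (1/5)[(11) + (2 + 2*exp(-4*I*pi/5) + exp(-2*I*pi/5) + 3*exp(4*I*pi/5) + 3*exp(2*I*pi/5)) + (2 + 3*exp(-2*I*pi/5) + exp(-4*I*pi/5) + 3*exp(4*I*pi/5) + 2*exp(2*I*pi/5)) + (2 + 2*exp(-2*I*pi/5) + 3*exp(-4*I*pi/5) + exp(4*I*pi/5) + 3*exp(2*I*pi/5)) + (2 + 3*exp(-2*I*pi/5) + 3*exp(-4*I*pi/5) + exp(2*I*pi/5) + 2*exp(4*I*pi/5))] = 10/5 = 2
(Exp terms are combined using exp(i*s)*conj(exp(i*t)) = exp(i*(s-t)), and sums of them are collapsed using the identity that for every m > 1 the m distinct m-th roots of unity sum to 0, e.g. 1 + exp(2*I*pi/3) + exp(-2*I*pi/3) = 0.)
Dimension check: dim(rho) = sum (mult * dim) = 3*1 + 3*1 + 2*1 + 1*1 + 2*1 = 11 = chi_rho(e) = 11.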